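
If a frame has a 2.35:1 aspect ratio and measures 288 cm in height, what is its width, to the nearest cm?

At 2.35:1, 288 × 2.350 ≈ 676.80.

677 cm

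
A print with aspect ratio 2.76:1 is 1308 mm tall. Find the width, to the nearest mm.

3610 mm

At 2.76:1, 1308 × 2.760 ≈ 3610.08.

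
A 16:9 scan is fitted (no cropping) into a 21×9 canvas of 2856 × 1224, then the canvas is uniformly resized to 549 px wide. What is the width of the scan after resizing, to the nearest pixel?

In the 2856×1224 frame the scan fills the height: width = 1224 × 16/9 ≈ 2176.00 px.
The frame scales by 549/2856 = 0.1922; 2176.00 × 0.1922 ≈ 418.29 px.

418 px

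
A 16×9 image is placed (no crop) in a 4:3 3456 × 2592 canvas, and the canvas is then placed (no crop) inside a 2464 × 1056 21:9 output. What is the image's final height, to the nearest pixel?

16×9 in 3456×2592: fills the width, so the image is 3456.00 × 1944.00.
4:3 in 2464×1056: fills the height, so the intermediate becomes 1408.00 × 1056.00 — a scale of ×0.4074.
The image scales with it: height 1944.00 × 0.4074 ≈ 792.00.

792 px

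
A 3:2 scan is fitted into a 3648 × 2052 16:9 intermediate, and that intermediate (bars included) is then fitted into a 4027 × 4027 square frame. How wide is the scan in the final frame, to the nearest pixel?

3398 px

First fit — 3:2 into 3648×2052 spans the height: 3078.00 × 2052.00.
The 16:9 canvas is width-limited in 4027×4027, giving 4027.00 × 2265.19; scale factor 1.1039.
Applying the same ×1.1039: 3078.00 → 3397.78.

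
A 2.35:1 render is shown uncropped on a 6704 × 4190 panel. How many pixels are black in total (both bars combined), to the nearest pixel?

8964817 pixels

2.35:1 is wider than 16:10, so it spans the full width.
The render is 6704 / 2.350 ≈ 2852.7660 px tall.
Black = 4190 − 2852.7660 = 1337.2340 px.
That's 1337.2340 × 6704 ≈ 8964817 black pixels.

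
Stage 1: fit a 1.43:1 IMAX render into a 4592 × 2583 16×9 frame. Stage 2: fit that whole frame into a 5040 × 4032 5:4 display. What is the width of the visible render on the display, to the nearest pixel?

1.43:1 IMAX in 4592×2583: fills the height, so the render is 3693.69 × 2583.00.
Second fit — the 16×9 canvas into 5040×4032 spans the width: 5040.00 × 2835.00 (×1.0976 from 4592×2583).
The render scales with it: width 3693.69 × 1.0976 ≈ 4054.05.

4054 px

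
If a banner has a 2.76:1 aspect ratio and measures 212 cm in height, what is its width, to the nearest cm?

585 cm

Width = 212 × 2.760 = 585.12.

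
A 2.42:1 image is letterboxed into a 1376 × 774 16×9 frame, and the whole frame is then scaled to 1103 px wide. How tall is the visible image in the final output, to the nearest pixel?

456 px

Fitted into 1376×774, the image spans the width; its height is 1376 / 2.420 ≈ 568.60 px.
Resizing to 1103 px wide multiplies everything by 0.8016: 568.60 → 455.79 px.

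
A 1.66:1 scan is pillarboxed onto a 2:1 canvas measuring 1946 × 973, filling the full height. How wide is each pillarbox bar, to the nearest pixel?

That makes the image 1615.18 px wide (973 × 1.660).
Black = 1946 − 1615.18 = 330.82 px, or 165.41 per bar.

165 px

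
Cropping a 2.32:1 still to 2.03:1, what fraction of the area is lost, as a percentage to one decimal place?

Going from 2.32:1 to 2.03:1 means cutting width while keeping height.
Area ratio = (2.030)/(2.320) = 87.50%; the remaining 12.50% is cropped out.

12.5%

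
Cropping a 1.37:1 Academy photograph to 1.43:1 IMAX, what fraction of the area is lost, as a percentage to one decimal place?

4.2%

Going from 1.37:1 Academy to 1.43:1 IMAX means cutting height while keeping width.
(1.370)/(1.430) ≈ 0.958 of the area survives, leaving 4.20% discarded.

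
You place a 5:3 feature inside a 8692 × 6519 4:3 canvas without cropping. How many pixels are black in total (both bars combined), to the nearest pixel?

11332630 pixels

Since 1.667 > 1.333, the feature is width-limited.
The feature is 8692 × 3/5 ≈ 5215.2000 px tall.
6519 − 5215.2000 = 1303.8000 px of bars.
Bar area = 1303.8000 × 8692 ≈ 11332630 px.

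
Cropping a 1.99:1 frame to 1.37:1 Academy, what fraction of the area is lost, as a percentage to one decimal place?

31.2%

1.37:1 Academy is narrower than 1.99:1, so the crop keeps the full height and trims the width.
Fraction kept = (1.370)/(1.990) ≈ 68.84%, so 31.16% is lost.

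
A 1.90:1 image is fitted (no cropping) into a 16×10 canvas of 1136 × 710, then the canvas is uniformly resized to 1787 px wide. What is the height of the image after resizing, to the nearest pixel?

Fitted into 1136×710, the image spans the width; its height is 1136 / 1.900 ≈ 597.89 px.
Scaling 1136 → 1787 is ×1.5731, so the height becomes 597.89 × 1.5731 ≈ 940.53 px.

941 px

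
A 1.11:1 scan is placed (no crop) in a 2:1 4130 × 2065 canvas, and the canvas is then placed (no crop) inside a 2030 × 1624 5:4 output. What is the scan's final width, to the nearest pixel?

1127 px

Inside the 4130×2065 canvas the scan is height-limited at 2292.15 × 2065.00.
2:1 in 2030×1624: fills the width, so the intermediate becomes 2030.00 × 1015.00 — a scale of ×0.4915.
The scan scales with it: width 2292.15 × 0.4915 ≈ 1126.65.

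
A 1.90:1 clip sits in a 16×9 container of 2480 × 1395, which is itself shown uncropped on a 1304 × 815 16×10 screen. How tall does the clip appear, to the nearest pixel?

686 px

First fit — 1.90:1 into 2480×1395 spans the width: 2480.00 × 1305.26.
Second fit — the 16×9 canvas into 1304×815 spans the width: 1304.00 × 733.50 (×0.5258 from 2480×1395).
The clip scales with it: height 1305.26 × 0.5258 ≈ 686.32.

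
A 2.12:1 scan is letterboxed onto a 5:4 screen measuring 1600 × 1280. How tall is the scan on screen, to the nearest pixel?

755 px

2.12:1 (2.120) > 5:4 (1.250), so the scan fills the width.
Content height = 1600 / 2.120 ≈ 754.72 px.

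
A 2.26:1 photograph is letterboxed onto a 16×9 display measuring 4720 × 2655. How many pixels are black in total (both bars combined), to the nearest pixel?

2673901 pixels

2.26:1 (2.260) > 16×9 (1.778), so the photograph fills the width.
That makes the image 2088.4956 px tall (4720 / 2.260).
Black = 2655 − 2088.4956 = 566.5044 px.
That's 566.5044 × 4720 ≈ 2673901 black pixels.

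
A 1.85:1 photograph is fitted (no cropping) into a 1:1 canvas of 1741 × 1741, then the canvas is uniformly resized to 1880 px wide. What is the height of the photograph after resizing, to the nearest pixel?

In the 1741×1741 frame the photograph fills the width: height = 1741 / 1.850 ≈ 941.08 px.
The frame scales by 1880/1741 = 1.0798; 941.08 × 1.0798 ≈ 1016.22 px.

1016 px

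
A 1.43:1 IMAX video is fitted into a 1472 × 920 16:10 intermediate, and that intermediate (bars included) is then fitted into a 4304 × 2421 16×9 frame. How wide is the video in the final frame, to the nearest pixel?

3462 px

First fit — 1.43:1 IMAX into 1472×920 spans the height: 1315.60 × 920.00.
The 16:10 canvas is height-limited in 4304×2421, giving 3873.60 × 2421.00; scale factor 2.6315.
Applying the same ×2.6315: 1315.60 → 3462.03.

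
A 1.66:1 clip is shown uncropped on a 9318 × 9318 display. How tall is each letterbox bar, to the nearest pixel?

1852 px

1.66:1 is wider than 1:1, so it spans the full width.
The clip is 9318 / 1.660 ≈ 5613.25 px tall.
Black = 9318 − 5613.25 = 3704.75 px, or 1852.37 per bar.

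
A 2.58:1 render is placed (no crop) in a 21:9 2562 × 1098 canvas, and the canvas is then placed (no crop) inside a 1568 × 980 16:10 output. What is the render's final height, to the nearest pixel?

2.58:1 in 2562×1098: fills the width, so the render is 2562.00 × 993.02.
21:9 in 1568×980: fills the width, so the intermediate becomes 1568.00 × 672.00 — a scale of ×0.6120.
Applying the same ×0.6120: 993.02 → 607.75.

608 px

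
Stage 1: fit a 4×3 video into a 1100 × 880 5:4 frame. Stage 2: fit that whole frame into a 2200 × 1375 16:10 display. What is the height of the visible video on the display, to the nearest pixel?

4×3 in 1100×880: fills the width, so the video is 1100.00 × 825.00.
The 5:4 canvas is height-limited in 2200×1375, giving 1718.75 × 1375.00; scale factor 1.5625.
The video scales with it: height 825.00 × 1.5625 ≈ 1289.06.

1289 px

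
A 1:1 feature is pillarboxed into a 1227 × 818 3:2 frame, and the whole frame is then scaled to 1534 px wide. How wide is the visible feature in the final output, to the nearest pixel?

1023 px

Fitted into 1227×818, the feature spans the height; its width is 818 × 1/1 ≈ 818.00 px.
Scaling 1227 → 1534 is ×1.2502, so the width becomes 818.00 × 1.2502 ≈ 1022.67 px.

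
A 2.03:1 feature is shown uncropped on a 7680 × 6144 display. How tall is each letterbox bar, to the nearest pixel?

Since 2.030 > 1.250, the feature is width-limited.
Content height = 7680 / 2.030 ≈ 3783.25 px.
Leftover height: 6144 − 3783.25 = 2360.75 px → 1180.37 each side.

1180 px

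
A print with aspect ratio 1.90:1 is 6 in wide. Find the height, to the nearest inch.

3 in

6 / 1.900 = 3.16.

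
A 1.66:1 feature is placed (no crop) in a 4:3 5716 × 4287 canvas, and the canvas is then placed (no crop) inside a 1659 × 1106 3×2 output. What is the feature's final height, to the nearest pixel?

888 px

Inside the 5716×4287 canvas the feature is width-limited at 5716.00 × 3443.37.
The 4:3 canvas is height-limited in 1659×1106, giving 1474.67 × 1106.00; scale factor 0.2580.
The feature scales with it: height 3443.37 × 0.2580 ≈ 888.35.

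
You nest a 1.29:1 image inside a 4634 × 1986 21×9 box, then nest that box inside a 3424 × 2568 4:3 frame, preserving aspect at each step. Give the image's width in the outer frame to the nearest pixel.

1.29:1 in 4634×1986: fills the height, so the image is 2561.94 × 1986.00.
The 21×9 canvas is width-limited in 3424×2568, giving 3424.00 × 1467.43; scale factor 0.7389.
The image scales with it: width 2561.94 × 0.7389 ≈ 1892.98.

1893 px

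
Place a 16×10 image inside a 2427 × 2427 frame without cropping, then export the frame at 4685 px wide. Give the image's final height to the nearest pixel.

Fitted into 2427×2427, the image spans the width; its height is 2427 × 10/16 ≈ 1516.88 px.
Resizing to 4685 px wide multiplies everything by 1.9304: 1516.88 → 2928.12 px.

2928 px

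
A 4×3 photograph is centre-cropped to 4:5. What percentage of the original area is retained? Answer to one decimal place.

4:5 is narrower than 4×3, so the crop keeps the full height and trims the width.
Fraction kept = (0.800)/(1.333) ≈ 60.00%.

60.0%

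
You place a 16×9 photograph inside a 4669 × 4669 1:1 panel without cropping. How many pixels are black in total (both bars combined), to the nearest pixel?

9537308 pixels

16×9 is wider than 1:1, so it spans the full width.
That makes the image 2626.3125 px tall (4669 × 9/16).
4669 − 2626.3125 = 2042.6875 px of bars.
Across the 4669-px span: 2042.6875 × 4669 ≈ 9537308 px.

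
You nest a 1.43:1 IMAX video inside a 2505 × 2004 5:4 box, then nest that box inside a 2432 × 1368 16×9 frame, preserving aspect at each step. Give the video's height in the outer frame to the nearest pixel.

1196 px

1.43:1 IMAX in 2505×2004: fills the width, so the video is 2505.00 × 1751.75.
The 5:4 canvas is height-limited in 2432×1368, giving 1710.00 × 1368.00; scale factor 0.6826.
Applying the same ×0.6826: 1751.75 → 1195.80.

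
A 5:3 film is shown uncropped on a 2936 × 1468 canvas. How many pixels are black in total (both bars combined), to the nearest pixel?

5:3 (1.667) < Univisium 2:1 (2.000), so the film fills the height.
That makes the image 2446.6667 px wide (1468 × 5/3).
2936 − 2446.6667 = 489.3333 px of bars.
That's 489.3333 × 1468 ≈ 718341 black pixels.

718341 pixels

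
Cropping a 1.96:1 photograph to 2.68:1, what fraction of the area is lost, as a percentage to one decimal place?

2.68:1 is wider than 1.96:1, so the crop keeps the full width and trims the height.
Area ratio = (1.960)/(2.680) = 73.13%; the remaining 26.87% is cropped out.

26.9%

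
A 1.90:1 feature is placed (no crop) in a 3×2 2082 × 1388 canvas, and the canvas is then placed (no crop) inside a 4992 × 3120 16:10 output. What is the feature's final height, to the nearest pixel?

First fit — 1.90:1 into 2082×1388 spans the width: 2082.00 × 1095.79.
Second fit — the 3×2 canvas into 4992×3120 spans the height: 4680.00 × 3120.00 (×2.2478 from 2082×1388).
Applying the same ×2.2478: 1095.79 → 2463.16.

2463 px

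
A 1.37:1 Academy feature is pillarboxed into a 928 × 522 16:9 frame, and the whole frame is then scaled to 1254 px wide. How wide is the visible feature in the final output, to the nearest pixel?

966 px

In the 928×522 frame the feature fills the height: width = 522 × 1.370 ≈ 715.14 px.
Resizing to 1254 px wide multiplies everything by 1.3513: 715.14 → 966.36 px.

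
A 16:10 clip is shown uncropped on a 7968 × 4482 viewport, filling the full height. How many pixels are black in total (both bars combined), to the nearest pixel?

Content width = 4482 × 16/10 ≈ 7171.2000 px.
7968 − 7171.2000 = 796.8000 px of bars.
Across the 4482-px span: 796.8000 × 4482 ≈ 3571258 px.

3571258 pixels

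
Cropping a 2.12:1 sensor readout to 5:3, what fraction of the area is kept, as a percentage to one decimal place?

78.6%

Going from 2.12:1 to 5:3 means cutting width while keeping height.
Area ratio = (1.667)/(2.120) = 78.62% retained.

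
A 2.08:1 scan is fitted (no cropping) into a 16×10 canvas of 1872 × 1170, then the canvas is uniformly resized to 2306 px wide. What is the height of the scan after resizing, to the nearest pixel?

1109 px

In the 1872×1170 frame the scan fills the width: height = 1872 / 2.080 ≈ 900.00 px.
Resizing to 2306 px wide multiplies everything by 1.2318: 900.00 → 1108.65 px.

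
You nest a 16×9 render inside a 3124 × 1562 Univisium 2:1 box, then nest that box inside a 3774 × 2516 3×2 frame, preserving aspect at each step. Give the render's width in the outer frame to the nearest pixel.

3355 px

First fit — 16×9 into 3124×1562 spans the height: 2776.89 × 1562.00.
Univisium 2:1 in 3774×2516: fills the width, so the intermediate becomes 3774.00 × 1887.00 — a scale of ×1.2081.
Applying the same ×1.2081: 2776.89 → 3354.67.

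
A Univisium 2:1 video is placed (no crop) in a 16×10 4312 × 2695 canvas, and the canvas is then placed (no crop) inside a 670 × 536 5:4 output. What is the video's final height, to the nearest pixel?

335 px

Univisium 2:1 in 4312×2695: fills the width, so the video is 4312.00 × 2156.00.
Second fit — the 16×10 canvas into 670×536 spans the width: 670.00 × 418.75 (×0.1554 from 4312×2695).
Applying the same ×0.1554: 2156.00 → 335.00.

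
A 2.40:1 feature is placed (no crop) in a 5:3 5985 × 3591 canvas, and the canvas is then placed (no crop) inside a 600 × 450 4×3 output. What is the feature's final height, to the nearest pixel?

250 px

First fit — 2.40:1 into 5985×3591 spans the width: 5985.00 × 2493.75.
The 5:3 canvas is width-limited in 600×450, giving 600.00 × 360.00; scale factor 0.1003.
So the feature's height is 2493.75 × 0.1003 ≈ 250.00.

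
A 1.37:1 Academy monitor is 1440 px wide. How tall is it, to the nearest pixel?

1051 px

At 1.37:1 Academy, 1440 / 1.370 ≈ 1051.09.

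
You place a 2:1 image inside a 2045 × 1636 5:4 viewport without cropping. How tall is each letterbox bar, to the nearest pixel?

2:1 is wider than 5:4, so it spans the full width.
The image is 2045 × 1/2 ≈ 1022.50 px tall.
1636 − 1022.50 = 613.50 px of bars (306.75 each).

307 px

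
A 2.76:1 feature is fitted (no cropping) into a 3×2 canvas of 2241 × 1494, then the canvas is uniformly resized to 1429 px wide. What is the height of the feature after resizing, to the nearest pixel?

Fitted into 2241×1494, the feature spans the width; its height is 2241 / 2.760 ≈ 811.96 px.
Resizing to 1429 px wide multiplies everything by 0.6377: 811.96 → 517.75 px.

518 px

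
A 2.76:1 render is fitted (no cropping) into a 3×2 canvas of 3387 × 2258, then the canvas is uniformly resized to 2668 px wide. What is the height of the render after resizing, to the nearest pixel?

In the 3387×2258 frame the render fills the width: height = 3387 / 2.760 ≈ 1227.17 px.
Resizing to 2668 px wide multiplies everything by 0.7877: 1227.17 → 966.67 px.

967 px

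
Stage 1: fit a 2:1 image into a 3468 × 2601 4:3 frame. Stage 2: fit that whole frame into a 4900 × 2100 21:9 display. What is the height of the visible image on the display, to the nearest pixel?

1400 px

Inside the 3468×2601 canvas the image is width-limited at 3468.00 × 1734.00.
Second fit — the 4:3 canvas into 4900×2100 spans the height: 2800.00 × 2100.00 (×0.8074 from 3468×2601).
The image scales with it: height 1734.00 × 0.8074 ≈ 1400.00.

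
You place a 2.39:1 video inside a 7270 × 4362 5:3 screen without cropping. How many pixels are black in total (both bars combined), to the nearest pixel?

Since 2.390 > 1.667, the video is width-limited.
The video is 7270 / 2.390 ≈ 3041.8410 px tall.
Leftover height: 4362 − 3041.8410 = 1320.1590 px.
Across the 7270-px span: 1320.1590 × 7270 ≈ 9597556 px.

9597556 pixels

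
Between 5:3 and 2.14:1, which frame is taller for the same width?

5:3

5:3 = 1.667 and 2.14; 2.14 > 1.667. The smaller width-to-height ratio is the taller frame.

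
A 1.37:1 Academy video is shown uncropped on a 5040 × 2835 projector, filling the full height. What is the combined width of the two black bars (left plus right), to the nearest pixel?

That makes the image 3883.95 px wide (2835 × 1.370).
5040 − 3883.95 = 1156.05 px of bars.

1156 px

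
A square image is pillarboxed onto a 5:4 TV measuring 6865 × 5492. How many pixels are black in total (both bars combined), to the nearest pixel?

7540516 pixels

square is narrower than 5:4, so it spans the full height.
The image is 5492 × 1/1 ≈ 5492.0000 px wide.
Black = 6865 − 5492.0000 = 1373.0000 px.
Bar area = 1373.0000 × 5492 ≈ 7540516 px.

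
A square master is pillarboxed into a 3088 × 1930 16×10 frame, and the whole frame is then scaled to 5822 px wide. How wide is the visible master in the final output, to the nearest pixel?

In the 3088×1930 frame the master fills the height: width = 1930 × 1/1 ≈ 1930.00 px.
Scaling 3088 → 5822 is ×1.8854, so the width becomes 1930.00 × 1.8854 ≈ 3638.75 px.

3639 px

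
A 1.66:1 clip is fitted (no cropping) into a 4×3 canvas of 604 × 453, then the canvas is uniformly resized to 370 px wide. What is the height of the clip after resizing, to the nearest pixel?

Fitted into 604×453, the clip spans the width; its height is 604 / 1.660 ≈ 363.86 px.
Resizing to 370 px wide multiplies everything by 0.6126: 363.86 → 222.89 px.

223 px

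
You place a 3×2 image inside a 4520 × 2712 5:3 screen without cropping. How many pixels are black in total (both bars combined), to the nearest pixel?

3×2 (1.500) < 5:3 (1.667), so the image fills the height.
Content width = 2712 × 3/2 ≈ 4068.0000 px.
4520 − 4068.0000 = 452.0000 px of bars.
Across the 2712-px span: 452.0000 × 2712 ≈ 1225824 px.

1225824 pixels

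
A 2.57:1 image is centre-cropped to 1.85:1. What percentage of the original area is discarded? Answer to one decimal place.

28.0%

Going from 2.57:1 to 1.85:1 means cutting width while keeping height.
(1.850)/(2.570) ≈ 0.720 of the area survives, leaving 28.02% discarded.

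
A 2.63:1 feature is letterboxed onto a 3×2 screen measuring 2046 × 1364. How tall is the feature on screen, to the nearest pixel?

778 px

2.63:1 is wider than 3×2, so it spans the full width.
Content height = 2046 / 2.630 ≈ 777.95 px.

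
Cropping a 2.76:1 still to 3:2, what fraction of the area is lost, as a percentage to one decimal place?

Going from 2.76:1 to 3:2 means cutting width while keeping height.
Area ratio = (1.500)/(2.760) = 54.35%; the remaining 45.65% is cropped out.

45.7%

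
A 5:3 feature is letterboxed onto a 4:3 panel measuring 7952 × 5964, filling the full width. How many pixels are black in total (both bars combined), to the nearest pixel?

The feature is 7952 × 3/5 ≈ 4771.2000 px tall.
Black = 5964 − 4771.2000 = 1192.8000 px.
That's 1192.8000 × 7952 ≈ 9485146 black pixels.

9485146 pixels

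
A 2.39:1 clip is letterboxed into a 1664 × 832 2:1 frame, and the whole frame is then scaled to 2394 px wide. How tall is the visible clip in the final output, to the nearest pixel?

In the 1664×832 frame the clip fills the width: height = 1664 / 2.390 ≈ 696.23 px.
The frame scales by 2394/1664 = 1.4387; 696.23 × 1.4387 ≈ 1001.67 px.

1002 px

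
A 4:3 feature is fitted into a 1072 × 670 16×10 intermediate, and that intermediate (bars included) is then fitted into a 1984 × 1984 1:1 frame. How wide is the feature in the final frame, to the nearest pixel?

1653 px

Inside the 1072×670 canvas the feature is height-limited at 893.33 × 670.00.
16×10 in 1984×1984: fills the width, so the intermediate becomes 1984.00 × 1240.00 — a scale of ×1.8507.
So the feature's width is 893.33 × 1.8507 ≈ 1653.33.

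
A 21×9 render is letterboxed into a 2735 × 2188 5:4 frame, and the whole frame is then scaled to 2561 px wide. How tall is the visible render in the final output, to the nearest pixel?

Fitted into 2735×2188, the render spans the width; its height is 2735 × 9/21 ≈ 1172.14 px.
The frame scales by 2561/2735 = 0.9364; 1172.14 × 0.9364 ≈ 1097.57 px.

1098 px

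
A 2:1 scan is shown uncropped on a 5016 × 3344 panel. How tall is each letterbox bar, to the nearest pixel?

418 px

Since 2.000 > 1.500, the scan is width-limited.
Content height = 5016 × 1/2 ≈ 2508.00 px.
3344 − 2508.00 = 836.00 px of bars (418.00 each).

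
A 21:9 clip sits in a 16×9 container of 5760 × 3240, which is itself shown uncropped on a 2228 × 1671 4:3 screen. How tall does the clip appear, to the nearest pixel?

21:9 in 5760×3240: fills the width, so the clip is 5760.00 × 2468.57.
16×9 in 2228×1671: fills the width, so the intermediate becomes 2228.00 × 1253.25 — a scale of ×0.3868.
Applying the same ×0.3868: 2468.57 → 954.86.

955 px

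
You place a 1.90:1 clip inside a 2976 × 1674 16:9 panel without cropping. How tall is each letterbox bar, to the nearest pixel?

1.90:1 is wider than 16:9, so it spans the full width.
That makes the image 1566.32 px tall (2976 / 1.900).
Leftover height: 1674 − 1566.32 = 107.68 px → 53.84 each side.

54 px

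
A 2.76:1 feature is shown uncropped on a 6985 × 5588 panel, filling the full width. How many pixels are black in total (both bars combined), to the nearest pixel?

21354562 pixels

That makes the image 2530.7971 px tall (6985 / 2.760).
5588 − 2530.7971 = 3057.2029 px of bars.
That's 3057.2029 × 6985 ≈ 21354562 black pixels.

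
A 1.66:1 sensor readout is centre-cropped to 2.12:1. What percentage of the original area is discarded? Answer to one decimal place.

21.7%

Going from 1.66:1 to 2.12:1 means cutting height while keeping width.
Area ratio = (1.660)/(2.120) = 78.30%; the remaining 21.70% is cropped out.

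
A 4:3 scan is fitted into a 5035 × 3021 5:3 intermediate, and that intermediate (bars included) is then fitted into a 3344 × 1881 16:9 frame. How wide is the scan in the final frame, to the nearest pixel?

2508 px

First fit — 4:3 into 5035×3021 spans the height: 4028.00 × 3021.00.
5:3 in 3344×1881: fills the height, so the intermediate becomes 3135.00 × 1881.00 — a scale of ×0.6226.
So the scan's width is 4028.00 × 0.6226 ≈ 2508.00.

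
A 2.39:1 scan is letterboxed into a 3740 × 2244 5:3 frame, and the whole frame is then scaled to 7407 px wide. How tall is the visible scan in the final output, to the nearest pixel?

3099 px

In the 3740×2244 frame the scan fills the width: height = 3740 / 2.390 ≈ 1564.85 px.
Scaling 3740 → 7407 is ×1.9805, so the height becomes 1564.85 × 1.9805 ≈ 3099.16 px.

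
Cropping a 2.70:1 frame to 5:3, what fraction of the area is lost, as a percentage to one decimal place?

38.3%

Going from 2.70:1 to 5:3 means cutting width while keeping height.
Area ratio = (1.667)/(2.700) = 61.73%; the remaining 38.27% is cropped out.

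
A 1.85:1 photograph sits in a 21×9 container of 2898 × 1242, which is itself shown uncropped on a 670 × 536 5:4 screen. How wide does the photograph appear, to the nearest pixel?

531 px

Inside the 2898×1242 canvas the photograph is height-limited at 2297.70 × 1242.00.
The 21×9 canvas is width-limited in 670×536, giving 670.00 × 287.14; scale factor 0.2312.
So the photograph's width is 2297.70 × 0.2312 ≈ 531.21.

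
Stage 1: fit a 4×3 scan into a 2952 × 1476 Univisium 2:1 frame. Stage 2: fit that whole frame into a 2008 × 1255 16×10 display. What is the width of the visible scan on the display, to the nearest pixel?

1339 px

First fit — 4×3 into 2952×1476 spans the height: 1968.00 × 1476.00.
The Univisium 2:1 canvas is width-limited in 2008×1255, giving 2008.00 × 1004.00; scale factor 0.6802.
The scan scales with it: width 1968.00 × 0.6802 ≈ 1338.67.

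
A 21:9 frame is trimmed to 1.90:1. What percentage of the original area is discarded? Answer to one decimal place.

Going from 21:9 to 1.90:1 means cutting width while keeping height.
Fraction kept = (1.900)/(2.333) ≈ 81.43%, so 18.57% is lost.

18.6%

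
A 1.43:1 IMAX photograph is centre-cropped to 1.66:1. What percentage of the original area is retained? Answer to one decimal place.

The width stays; only height is cut (since 1.66:1 is wider than 1.43:1 IMAX).
Fraction kept = (1.430)/(1.660) ≈ 86.14%.

86.1%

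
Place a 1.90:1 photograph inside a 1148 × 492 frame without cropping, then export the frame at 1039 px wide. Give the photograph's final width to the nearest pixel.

In the 1148×492 frame the photograph fills the height: width = 492 × 1.900 ≈ 934.80 px.
Resizing to 1039 px wide multiplies everything by 0.9051: 934.80 → 846.04 px.

846 px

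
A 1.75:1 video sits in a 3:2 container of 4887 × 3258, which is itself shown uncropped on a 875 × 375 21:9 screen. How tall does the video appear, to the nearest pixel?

321 px

1.75:1 in 4887×3258: fills the width, so the video is 4887.00 × 2792.57.
Second fit — the 3:2 canvas into 875×375 spans the height: 562.50 × 375.00 (×0.1151 from 4887×3258).
Applying the same ×0.1151: 2792.57 → 321.43.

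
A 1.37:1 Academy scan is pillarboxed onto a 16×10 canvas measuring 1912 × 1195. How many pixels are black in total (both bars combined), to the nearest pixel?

328446 pixels

1.37:1 Academy (1.370) < 16×10 (1.600), so the scan fills the height.
The scan is 1195 × 1.370 ≈ 1637.1500 px wide.
Leftover width: 1912 − 1637.1500 = 274.8500 px.
That's 274.8500 × 1195 ≈ 328446 black pixels.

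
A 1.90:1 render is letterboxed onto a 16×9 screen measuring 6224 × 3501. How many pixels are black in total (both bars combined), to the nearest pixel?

1401710 pixels

Since 1.900 > 1.778, the render is width-limited.
That makes the image 3275.7895 px tall (6224 / 1.900).
Black = 3501 − 3275.7895 = 225.2105 px.
That's 225.2105 × 6224 ≈ 1401710 black pixels.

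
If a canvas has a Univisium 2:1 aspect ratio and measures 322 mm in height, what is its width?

At Univisium 2:1, 322 / 1 × 2 ≈ 644.

644 mm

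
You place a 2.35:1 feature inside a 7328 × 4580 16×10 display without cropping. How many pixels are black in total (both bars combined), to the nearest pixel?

10711353 pixels

Since 2.350 > 1.600, the feature is width-limited.
Content height = 7328 / 2.350 ≈ 3118.2979 px.
Leftover height: 4580 − 3118.2979 = 1461.7021 px.
Bar area = 1461.7021 × 7328 ≈ 10711353 px.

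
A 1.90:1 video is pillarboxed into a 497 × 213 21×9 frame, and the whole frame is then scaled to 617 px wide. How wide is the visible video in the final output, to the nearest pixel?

At 497×213 the video is height-limited, so width = 213 × 1.900 ≈ 404.70 px.
Resizing to 617 px wide multiplies everything by 1.2414: 404.70 → 502.41 px.

502 px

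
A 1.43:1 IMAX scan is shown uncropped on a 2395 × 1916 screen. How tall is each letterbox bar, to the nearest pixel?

121 px

1.43:1 IMAX (1.430) > 5:4 (1.250), so the scan fills the width.
Content height = 2395 / 1.430 ≈ 1674.83 px.
Black = 1916 − 1674.83 = 241.17 px, or 120.59 per bar.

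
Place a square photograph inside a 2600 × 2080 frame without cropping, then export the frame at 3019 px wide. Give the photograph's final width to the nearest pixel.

Fitted into 2600×2080, the photograph spans the height; its width is 2080 × 1/1 ≈ 2080.00 px.
The frame scales by 3019/2600 = 1.1612; 2080.00 × 1.1612 ≈ 2415.20 px.

2415 px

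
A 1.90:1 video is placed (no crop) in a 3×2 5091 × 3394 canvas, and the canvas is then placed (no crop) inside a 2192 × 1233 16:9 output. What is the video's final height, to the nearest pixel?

Inside the 5091×3394 canvas the video is width-limited at 5091.00 × 2679.47.
The 3×2 canvas is height-limited in 2192×1233, giving 1849.50 × 1233.00; scale factor 0.3633.
So the video's height is 2679.47 × 0.3633 ≈ 973.42.

973 px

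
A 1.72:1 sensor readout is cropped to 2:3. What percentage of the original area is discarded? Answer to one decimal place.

61.2%

2:3 is narrower than 1.72:1, so the crop keeps the full height and trims the width.
Fraction kept = (0.667)/(1.720) ≈ 38.76%, so 61.24% is lost.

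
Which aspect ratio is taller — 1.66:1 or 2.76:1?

1.66:1

1.66 and 2.76; 2.76 > 1.66. The smaller width-to-height ratio is the taller frame.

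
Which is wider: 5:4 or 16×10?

16×10

5:4 = 1.25 and 16×10 = 1.6; 1.6 > 1.25.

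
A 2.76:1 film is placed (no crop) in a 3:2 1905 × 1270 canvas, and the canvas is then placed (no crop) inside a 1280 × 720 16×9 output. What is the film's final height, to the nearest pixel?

391 px

2.76:1 in 1905×1270: fills the width, so the film is 1905.00 × 690.22.
3:2 in 1280×720: fills the height, so the intermediate becomes 1080.00 × 720.00 — a scale of ×0.5669.
So the film's height is 690.22 × 0.5669 ≈ 391.30.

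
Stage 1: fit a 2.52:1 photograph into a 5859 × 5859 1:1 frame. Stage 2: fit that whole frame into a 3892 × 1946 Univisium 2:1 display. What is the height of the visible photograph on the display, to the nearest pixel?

772 px

2.52:1 in 5859×5859: fills the width, so the photograph is 5859.00 × 2325.00.
Second fit — the 1:1 canvas into 3892×1946 spans the height: 1946.00 × 1946.00 (×0.3321 from 5859×5859).
Applying the same ×0.3321: 2325.00 → 772.22.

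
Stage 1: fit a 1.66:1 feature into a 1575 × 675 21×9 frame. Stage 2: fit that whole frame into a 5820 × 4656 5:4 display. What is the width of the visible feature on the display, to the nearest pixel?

Inside the 1575×675 canvas the feature is height-limited at 1120.50 × 675.00.
The 21×9 canvas is width-limited in 5820×4656, giving 5820.00 × 2494.29; scale factor 3.6952.
The feature scales with it: width 1120.50 × 3.6952 ≈ 4140.51.

4141 px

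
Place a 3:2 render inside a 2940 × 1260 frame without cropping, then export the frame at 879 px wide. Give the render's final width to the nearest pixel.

Fitted into 2940×1260, the render spans the height; its width is 1260 × 3/2 ≈ 1890.00 px.
Scaling 2940 → 879 is ×0.2990, so the width becomes 1890.00 × 0.2990 ≈ 565.07 px.

565 px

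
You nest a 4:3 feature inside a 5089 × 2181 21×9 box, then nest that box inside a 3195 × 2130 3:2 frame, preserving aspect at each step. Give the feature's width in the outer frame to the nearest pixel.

1826 px

Inside the 5089×2181 canvas the feature is height-limited at 2908.00 × 2181.00.
Second fit — the 21×9 canvas into 3195×2130 spans the width: 3195.00 × 1369.29 (×0.6278 from 5089×2181).
Applying the same ×0.6278: 2908.00 → 1825.71.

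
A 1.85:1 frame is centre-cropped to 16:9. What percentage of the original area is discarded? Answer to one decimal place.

16:9 is narrower than 1.85:1, so the crop keeps the full height and trims the width.
(1.778)/(1.850) ≈ 0.961 of the area survives, leaving 3.90% discarded.

3.9%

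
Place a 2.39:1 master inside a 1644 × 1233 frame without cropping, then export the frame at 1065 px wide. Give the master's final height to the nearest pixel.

446 px

Fitted into 1644×1233, the master spans the width; its height is 1644 / 2.390 ≈ 687.87 px.
Resizing to 1065 px wide multiplies everything by 0.6478: 687.87 → 445.61 px.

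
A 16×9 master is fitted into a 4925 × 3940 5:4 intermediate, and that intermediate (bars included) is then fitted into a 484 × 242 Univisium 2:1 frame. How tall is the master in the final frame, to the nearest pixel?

170 px

Inside the 4925×3940 canvas the master is width-limited at 4925.00 × 2770.31.
Second fit — the 5:4 canvas into 484×242 spans the height: 302.50 × 242.00 (×0.0614 from 4925×3940).
So the master's height is 2770.31 × 0.0614 ≈ 170.16.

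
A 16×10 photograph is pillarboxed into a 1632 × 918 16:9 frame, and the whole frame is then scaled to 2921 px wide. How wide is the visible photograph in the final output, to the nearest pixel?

At 1632×918 the photograph is height-limited, so width = 918 × 16/10 ≈ 1468.80 px.
Scaling 1632 → 2921 is ×1.7898, so the width becomes 1468.80 × 1.7898 ≈ 2628.90 px.

2629 px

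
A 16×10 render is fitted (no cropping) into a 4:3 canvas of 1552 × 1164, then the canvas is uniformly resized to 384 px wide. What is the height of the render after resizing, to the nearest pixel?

In the 1552×1164 frame the render fills the width: height = 1552 × 10/16 ≈ 970.00 px.
Scaling 1552 → 384 is ×0.2474, so the height becomes 970.00 × 0.2474 ≈ 240.00 px.

240 px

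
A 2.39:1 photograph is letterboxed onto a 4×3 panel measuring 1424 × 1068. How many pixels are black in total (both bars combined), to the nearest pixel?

672390 pixels

Since 2.390 > 1.333, the photograph is width-limited.
The photograph is 1424 / 2.390 ≈ 595.8159 px tall.
1068 − 595.8159 = 472.1841 px of bars.
Bar area = 472.1841 × 1424 ≈ 672390 px.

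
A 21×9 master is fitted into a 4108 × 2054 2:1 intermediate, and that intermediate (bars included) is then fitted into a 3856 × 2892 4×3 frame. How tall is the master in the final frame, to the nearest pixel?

1653 px

First fit — 21×9 into 4108×2054 spans the width: 4108.00 × 1760.57.
The 2:1 canvas is width-limited in 3856×2892, giving 3856.00 × 1928.00; scale factor 0.9387.
The master scales with it: height 1760.57 × 0.9387 ≈ 1652.57.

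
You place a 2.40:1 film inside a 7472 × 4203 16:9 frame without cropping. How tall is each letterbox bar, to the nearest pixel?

Since 2.400 > 1.778, the film is width-limited.
The film is 7472 / 2.400 ≈ 3113.33 px tall.
4203 − 3113.33 = 1089.67 px of bars (544.83 each).

545 px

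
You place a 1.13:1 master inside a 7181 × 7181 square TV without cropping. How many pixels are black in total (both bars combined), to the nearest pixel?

5932459 pixels

Since 1.130 > 1.000, the master is width-limited.
That makes the image 6354.8673 px tall (7181 / 1.130).
Leftover height: 7181 − 6354.8673 = 826.1327 px.
That's 826.1327 × 7181 ≈ 5932459 black pixels.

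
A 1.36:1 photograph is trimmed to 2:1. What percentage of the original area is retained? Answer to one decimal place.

Going from 1.36:1 to 2:1 means cutting height while keeping width.
Area ratio = (1.360)/(2.000) = 68.00% retained.

68.0%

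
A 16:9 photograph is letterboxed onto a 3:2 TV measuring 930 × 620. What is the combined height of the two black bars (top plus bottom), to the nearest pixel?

97 px

16:9 (1.778) > 3:2 (1.500), so the photograph fills the width.
The photograph is 930 × 9/16 ≈ 523.12 px tall.
Leftover height: 620 − 523.12 = 96.88 px.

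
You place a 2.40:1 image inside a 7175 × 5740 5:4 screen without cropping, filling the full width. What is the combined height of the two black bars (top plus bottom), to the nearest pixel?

The image is 7175 / 2.400 ≈ 2989.58 px tall.
5740 − 2989.58 = 2750.42 px of bars.

2750 px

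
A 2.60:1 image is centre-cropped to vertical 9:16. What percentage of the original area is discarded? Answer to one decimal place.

The height stays; only width is cut (since vertical 9:16 is narrower than 2.60:1).
Area ratio = (0.562)/(2.600) = 21.63%; the remaining 78.37% is cropped out.

78.4%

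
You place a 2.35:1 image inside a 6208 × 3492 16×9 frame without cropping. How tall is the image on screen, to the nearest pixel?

2642 px

2.35:1 is wider than 16×9, so it spans the full width.
The image is 6208 / 2.350 ≈ 2641.70 px tall.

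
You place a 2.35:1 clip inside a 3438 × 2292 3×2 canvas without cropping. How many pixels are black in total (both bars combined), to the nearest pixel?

2850175 pixels

2.35:1 (2.350) > 3×2 (1.500), so the clip fills the width.
That makes the image 1462.9787 px tall (3438 / 2.350).
2292 − 1462.9787 = 829.0213 px of bars.
That's 829.0213 × 3438 ≈ 2850175 black pixels.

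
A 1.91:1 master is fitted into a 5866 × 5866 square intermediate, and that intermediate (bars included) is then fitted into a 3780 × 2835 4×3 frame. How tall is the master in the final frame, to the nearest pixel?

Inside the 5866×5866 canvas the master is width-limited at 5866.00 × 3071.20.
The square canvas is height-limited in 3780×2835, giving 2835.00 × 2835.00; scale factor 0.4833.
The master scales with it: height 3071.20 × 0.4833 ≈ 1484.29.

1484 px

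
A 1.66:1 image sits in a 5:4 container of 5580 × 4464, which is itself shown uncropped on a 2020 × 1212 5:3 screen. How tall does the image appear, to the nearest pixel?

Inside the 5580×4464 canvas the image is width-limited at 5580.00 × 3361.45.
The 5:4 canvas is height-limited in 2020×1212, giving 1515.00 × 1212.00; scale factor 0.2715.
The image scales with it: height 3361.45 × 0.2715 ≈ 912.65.

913 px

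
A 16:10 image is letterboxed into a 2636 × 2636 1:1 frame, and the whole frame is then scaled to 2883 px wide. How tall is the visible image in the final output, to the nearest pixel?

1802 px

At 2636×2636 the image is width-limited, so height = 2636 × 10/16 ≈ 1647.50 px.
Scaling 2636 → 2883 is ×1.0937, so the height becomes 1647.50 × 1.0937 ≈ 1801.88 px.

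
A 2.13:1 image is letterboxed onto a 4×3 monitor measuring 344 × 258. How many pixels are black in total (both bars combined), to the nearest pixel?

33195 pixels

2.13:1 is wider than 4×3, so it spans the full width.
Content height = 344 / 2.130 ≈ 161.5023 px.
Black = 258 − 161.5023 = 96.4977 px.
Across the 344-px span: 96.4977 × 344 ≈ 33195 px.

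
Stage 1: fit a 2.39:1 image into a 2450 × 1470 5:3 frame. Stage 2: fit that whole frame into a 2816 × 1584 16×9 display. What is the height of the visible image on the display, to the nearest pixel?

Inside the 2450×1470 canvas the image is width-limited at 2450.00 × 1025.10.
Second fit — the 5:3 canvas into 2816×1584 spans the height: 2640.00 × 1584.00 (×1.0776 from 2450×1470).
Applying the same ×1.0776: 1025.10 → 1104.60.

1105 px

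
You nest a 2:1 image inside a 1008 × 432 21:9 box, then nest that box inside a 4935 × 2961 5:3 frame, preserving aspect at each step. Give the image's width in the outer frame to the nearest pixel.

First fit — 2:1 into 1008×432 spans the height: 864.00 × 432.00.
21:9 in 4935×2961: fills the width, so the intermediate becomes 4935.00 × 2115.00 — a scale of ×4.8958.
The image scales with it: width 864.00 × 4.8958 ≈ 4230.00.

4230 px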